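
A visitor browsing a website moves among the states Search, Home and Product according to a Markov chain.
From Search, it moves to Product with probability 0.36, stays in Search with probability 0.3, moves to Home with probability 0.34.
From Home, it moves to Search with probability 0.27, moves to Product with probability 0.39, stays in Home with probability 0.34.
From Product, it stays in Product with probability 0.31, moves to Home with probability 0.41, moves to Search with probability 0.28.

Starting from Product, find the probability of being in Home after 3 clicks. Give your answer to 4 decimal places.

Propagate the distribution vector 3 clicks from Product.
After 0 clicks: (0.0000, 0.0000, 1.0000)
After 1 click: (0.2800, 0.4100, 0.3100)
After 2 clicks: (0.2815, 0.3617, 0.3568)
After 3 clicks: (0.2820, 0.3650, 0.3530)
P(in Home after 3 clicks) = 0.3650

0.3650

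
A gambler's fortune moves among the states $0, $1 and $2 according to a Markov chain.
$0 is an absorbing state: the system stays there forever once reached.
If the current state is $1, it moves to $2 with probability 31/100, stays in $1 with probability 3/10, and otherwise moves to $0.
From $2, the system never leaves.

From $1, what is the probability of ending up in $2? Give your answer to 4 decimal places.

Let h(s) be the probability of absorption at $2 starting from transient state s. Then h($2) = 1 and h($0) = 0. By first-step analysis:
h($1) = 0.39·0 + 0.3·h($1) + 0.31·1
Solving: h($1) = 0.4429.
Starting from $1, the probability is 0.4429.

0.4429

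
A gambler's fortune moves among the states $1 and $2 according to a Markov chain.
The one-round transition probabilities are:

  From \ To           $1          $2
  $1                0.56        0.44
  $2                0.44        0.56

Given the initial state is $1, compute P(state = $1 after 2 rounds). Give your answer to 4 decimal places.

0.5072

Sum over the intermediate state after 1 round:
P = P($1→$1)·P($1→$1) + P($1→$2)·P($2→$1)
  = 0.56×0.56 + 0.44×0.44
  = 0.3136 + 0.1936 = 0.5072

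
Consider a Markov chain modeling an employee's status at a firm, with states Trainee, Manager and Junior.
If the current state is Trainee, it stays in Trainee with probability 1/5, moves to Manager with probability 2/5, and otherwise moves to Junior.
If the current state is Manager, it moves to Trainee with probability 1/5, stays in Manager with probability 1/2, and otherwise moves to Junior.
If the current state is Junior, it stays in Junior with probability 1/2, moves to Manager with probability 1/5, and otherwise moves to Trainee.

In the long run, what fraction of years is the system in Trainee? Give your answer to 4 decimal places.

0.2405

Let the stationary distribution be π with π = πP and π_1 + π_2 + π_3 = 1.
π_1 = 0.2·π_1 + 0.2·π_2 + 0.3·π_3
π_2 = 0.4·π_1 + 0.5·π_2 + 0.2·π_3
Solving with the normalization constraint gives π = (0.2405, 0.3544, 0.4051).
So the stationary probability of Trainee is 0.2405.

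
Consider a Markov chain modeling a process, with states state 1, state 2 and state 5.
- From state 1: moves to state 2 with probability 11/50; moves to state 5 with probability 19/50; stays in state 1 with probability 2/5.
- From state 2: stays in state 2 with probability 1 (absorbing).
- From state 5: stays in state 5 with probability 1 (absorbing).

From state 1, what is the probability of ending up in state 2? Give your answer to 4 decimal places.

0.3667

Let h(s) be the probability of absorption at state 2 starting from transient state s. Then h(state 2) = 1 and h(state 5) = 0. By first-step analysis:
h(state 1) = 0.4·h(state 1) + 0.22·1 + 0.38·0
Solving: h(state 1) = 0.3667.
Starting from state 1, the probability is 0.3667.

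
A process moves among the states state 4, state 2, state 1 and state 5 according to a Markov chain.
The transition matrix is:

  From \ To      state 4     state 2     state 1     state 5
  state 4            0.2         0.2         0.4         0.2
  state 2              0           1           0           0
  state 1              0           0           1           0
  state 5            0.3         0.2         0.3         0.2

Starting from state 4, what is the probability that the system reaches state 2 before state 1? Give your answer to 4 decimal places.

Let h(s) be the probability of absorption at state 2 starting from transient state s. Then h(state 2) = 1 and h(state 1) = 0. By first-step analysis:
h(state 4) = 0.2·h(state 4) + 0.2·1 + 0.4·0 + 0.2·h(state 5)
h(state 5) = 0.3·h(state 4) + 0.2·1 + 0.3·0 + 0.2·h(state 5)
Solving: h(state 4) = 0.3448, h(state 5) = 0.3793.
Starting from state 4, the probability is 0.3448.

0.3448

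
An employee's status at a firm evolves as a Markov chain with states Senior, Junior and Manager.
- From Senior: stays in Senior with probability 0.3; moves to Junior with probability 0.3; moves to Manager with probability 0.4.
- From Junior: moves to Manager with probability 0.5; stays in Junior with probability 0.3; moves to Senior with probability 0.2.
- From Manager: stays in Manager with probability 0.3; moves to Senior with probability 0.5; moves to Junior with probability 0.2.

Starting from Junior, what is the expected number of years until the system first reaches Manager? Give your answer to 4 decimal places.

2.0930

Let t(s) be the expected number of years to first reach Manager from state s, with t(Manager) = 0. Conditioning on the first year:
t(Senior) = 1 + 0.3·t(Senior) + 0.3·t(Junior)
t(Junior) = 1 + 0.2·t(Senior) + 0.3·t(Junior)
Solving: t(Senior) = 2.3256, t(Junior) = 2.0930.
Expected years from Junior to Manager: 2.0930.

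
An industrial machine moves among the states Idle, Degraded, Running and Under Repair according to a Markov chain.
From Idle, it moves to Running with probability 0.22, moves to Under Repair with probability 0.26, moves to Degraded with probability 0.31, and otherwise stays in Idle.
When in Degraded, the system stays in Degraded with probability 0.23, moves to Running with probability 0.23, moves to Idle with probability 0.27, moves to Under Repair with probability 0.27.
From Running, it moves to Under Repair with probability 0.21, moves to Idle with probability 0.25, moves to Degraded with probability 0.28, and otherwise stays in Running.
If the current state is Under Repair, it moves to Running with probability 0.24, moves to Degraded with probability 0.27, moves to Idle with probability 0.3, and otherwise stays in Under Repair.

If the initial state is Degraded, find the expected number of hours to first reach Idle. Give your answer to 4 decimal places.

Let t(s) be the expected number of hours to first reach Idle from state s, with t(Idle) = 0. Conditioning on the first hour:
t(Degraded) = 1 + 0.23·t(Degraded) + 0.23·t(Running) + 0.27·t(Under Repair)
t(Running) = 1 + 0.28·t(Degraded) + 0.26·t(Running) + 0.21·t(Under Repair)
t(Under Repair) = 1 + 0.27·t(Degraded) + 0.24·t(Running) + 0.19·t(Under Repair)
Solving: t(Degraded) = 3.6723, t(Running) = 3.7543, t(Under Repair) = 3.5710.
Expected hours from Degraded to Idle: 3.6723.

3.6723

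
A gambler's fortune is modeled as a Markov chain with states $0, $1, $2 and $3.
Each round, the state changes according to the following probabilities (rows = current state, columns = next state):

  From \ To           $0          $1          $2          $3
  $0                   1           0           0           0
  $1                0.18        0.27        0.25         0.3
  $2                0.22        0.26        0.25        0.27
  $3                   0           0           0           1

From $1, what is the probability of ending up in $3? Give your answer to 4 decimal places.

0.6062

Let h(s) be the probability of absorption at $3 starting from transient state s. Then h($3) = 1 and h($0) = 0. By first-step analysis:
h($1) = 0.18·0 + 0.27·h($1) + 0.25·h($2) + 0.3·1
h($2) = 0.22·0 + 0.26·h($1) + 0.25·h($2) + 0.27·1
Solving: h($1) = 0.6062, h($2) = 0.5702.
Starting from $1, the probability is 0.6062.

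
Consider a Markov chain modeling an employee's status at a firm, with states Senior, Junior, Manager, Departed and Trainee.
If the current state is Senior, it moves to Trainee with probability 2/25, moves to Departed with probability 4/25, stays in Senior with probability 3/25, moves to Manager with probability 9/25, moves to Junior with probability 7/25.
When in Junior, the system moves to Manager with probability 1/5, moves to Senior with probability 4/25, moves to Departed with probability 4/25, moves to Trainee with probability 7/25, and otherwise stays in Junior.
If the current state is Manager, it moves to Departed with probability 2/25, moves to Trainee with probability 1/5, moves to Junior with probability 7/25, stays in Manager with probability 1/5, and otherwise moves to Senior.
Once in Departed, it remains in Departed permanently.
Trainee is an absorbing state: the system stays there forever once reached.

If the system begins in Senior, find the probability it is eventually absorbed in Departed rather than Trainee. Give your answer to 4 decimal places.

Let h(s) be the probability of absorption at Departed starting from transient state s. Then h(Departed) = 1 and h(Trainee) = 0. By first-step analysis:
h(Senior) = 0.12·h(Senior) + 0.28·h(Junior) + 0.36·h(Manager) + 0.16·1 + 0.08·0
h(Junior) = 0.16·h(Senior) + 0.2·h(Junior) + 0.2·h(Manager) + 0.16·1 + 0.28·0
h(Manager) = 0.24·h(Senior) + 0.28·h(Junior) + 0.2·h(Manager) + 0.08·1 + 0.2·0
Solving: h(Senior) = 0.4558, h(Junior) = 0.3839, h(Manager) = 0.3711.
Starting from Senior, the probability is 0.4558.

0.4558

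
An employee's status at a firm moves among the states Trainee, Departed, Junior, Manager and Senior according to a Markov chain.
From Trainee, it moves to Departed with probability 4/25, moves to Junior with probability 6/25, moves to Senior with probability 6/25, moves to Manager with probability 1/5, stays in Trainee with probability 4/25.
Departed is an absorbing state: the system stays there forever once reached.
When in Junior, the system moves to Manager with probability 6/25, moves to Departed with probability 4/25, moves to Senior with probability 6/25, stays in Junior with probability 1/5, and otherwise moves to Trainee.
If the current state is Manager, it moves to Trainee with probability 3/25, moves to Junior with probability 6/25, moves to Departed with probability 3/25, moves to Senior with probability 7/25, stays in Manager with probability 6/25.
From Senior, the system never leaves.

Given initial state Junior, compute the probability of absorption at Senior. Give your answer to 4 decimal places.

Let h(s) be the probability of absorption at Senior starting from transient state s. Then h(Senior) = 1 and h(Departed) = 0. By first-step analysis:
h(Trainee) = 0.16·h(Trainee) + 0.16·0 + 0.24·h(Junior) + 0.2·h(Manager) + 0.24·1
h(Junior) = 0.16·h(Trainee) + 0.16·0 + 0.2·h(Junior) + 0.24·h(Manager) + 0.24·1
h(Manager) = 0.12·h(Trainee) + 0.12·0 + 0.24·h(Junior) + 0.24·h(Manager) + 0.28·1
Solving: h(Trainee) = 0.6218, h(Junior) = 0.6234, h(Manager) = 0.6635.
Starting from Junior, the probability is 0.6234.

0.6234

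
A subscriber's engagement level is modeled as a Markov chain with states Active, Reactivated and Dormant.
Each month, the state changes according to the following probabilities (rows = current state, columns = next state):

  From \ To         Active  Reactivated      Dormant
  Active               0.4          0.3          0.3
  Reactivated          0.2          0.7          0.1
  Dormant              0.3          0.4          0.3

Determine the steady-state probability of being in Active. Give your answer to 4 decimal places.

Let the stationary distribution be π with π = πP and π_1 + π_2 + π_3 = 1.
π_1 = 0.4·π_1 + 0.2·π_2 + 0.3·π_3
π_2 = 0.3·π_1 + 0.7·π_2 + 0.4·π_3
Solving with the normalization constraint gives π = (0.2742, 0.5323, 0.1935).
So the stationary probability of Active is 0.2742.

0.2742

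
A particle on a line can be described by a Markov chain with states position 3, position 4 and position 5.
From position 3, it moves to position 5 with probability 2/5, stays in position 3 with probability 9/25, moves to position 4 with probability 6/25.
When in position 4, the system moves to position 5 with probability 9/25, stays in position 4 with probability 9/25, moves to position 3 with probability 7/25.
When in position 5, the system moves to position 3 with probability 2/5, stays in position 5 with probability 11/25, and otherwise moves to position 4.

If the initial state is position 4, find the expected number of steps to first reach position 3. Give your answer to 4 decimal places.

3.0585

Let t(s) be the expected number of steps to first reach position 3 from state s, with t(position 3) = 0. Conditioning on the first step:
t(position 4) = 1 + 0.36·t(position 4) + 0.36·t(position 5)
t(position 5) = 1 + 0.16·t(position 4) + 0.44·t(position 5)
Solving: t(position 4) = 3.0585, t(position 5) = 2.6596.
Expected steps from position 4 to position 3: 3.0585.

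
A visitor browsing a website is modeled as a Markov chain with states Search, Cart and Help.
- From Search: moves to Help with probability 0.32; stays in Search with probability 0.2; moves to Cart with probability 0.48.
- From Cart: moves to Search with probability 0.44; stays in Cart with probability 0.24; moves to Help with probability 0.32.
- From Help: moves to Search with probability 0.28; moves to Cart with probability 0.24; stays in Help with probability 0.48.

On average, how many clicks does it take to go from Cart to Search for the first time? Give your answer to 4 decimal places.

Let t(s) be the expected number of clicks to first reach Search from state s, with t(Search) = 0. Conditioning on the first click:
t(Cart) = 1 + 0.24·t(Cart) + 0.32·t(Help)
t(Help) = 1 + 0.24·t(Cart) + 0.48·t(Help)
Solving: t(Cart) = 2.6382, t(Help) = 3.1407.
Expected clicks from Cart to Search: 2.6382.

2.6382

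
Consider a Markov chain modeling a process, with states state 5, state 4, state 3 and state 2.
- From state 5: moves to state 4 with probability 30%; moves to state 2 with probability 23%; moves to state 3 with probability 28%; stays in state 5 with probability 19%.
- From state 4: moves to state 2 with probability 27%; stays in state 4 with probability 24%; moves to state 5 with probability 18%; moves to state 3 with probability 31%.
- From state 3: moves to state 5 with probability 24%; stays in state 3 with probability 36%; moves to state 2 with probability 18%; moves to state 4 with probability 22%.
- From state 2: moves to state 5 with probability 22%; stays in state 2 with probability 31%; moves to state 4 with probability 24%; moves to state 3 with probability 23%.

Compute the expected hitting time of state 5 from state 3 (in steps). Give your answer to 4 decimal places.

4.5119

Let t(s) be the expected number of steps to first reach state 5 from state s, with t(state 5) = 0. Conditioning on the first step:
t(state 4) = 1 + 0.24·t(state 4) + 0.31·t(state 3) + 0.27·t(state 2)
t(state 3) = 1 + 0.22·t(state 4) + 0.36·t(state 3) + 0.18·t(state 2)
t(state 2) = 1 + 0.24·t(state 4) + 0.23·t(state 3) + 0.31·t(state 2)
Solving: t(state 4) = 4.7983, t(state 3) = 4.5119, t(state 2) = 4.6222.
Expected steps from state 3 to state 5: 4.5119.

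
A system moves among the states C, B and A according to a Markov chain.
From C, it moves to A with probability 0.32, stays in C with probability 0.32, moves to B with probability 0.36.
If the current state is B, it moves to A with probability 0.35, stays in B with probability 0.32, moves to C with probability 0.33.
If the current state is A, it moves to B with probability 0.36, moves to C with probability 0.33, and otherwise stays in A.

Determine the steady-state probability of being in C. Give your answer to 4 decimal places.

Let the stationary distribution be π with π = πP and π_1 + π_2 + π_3 = 1.
π_1 = 0.32·π_1 + 0.33·π_2 + 0.33·π_3
π_2 = 0.36·π_1 + 0.32·π_2 + 0.36·π_3
Solving with the normalization constraint gives π = (0.3267, 0.3462, 0.3271).
So the stationary probability of C is 0.3267.

0.3267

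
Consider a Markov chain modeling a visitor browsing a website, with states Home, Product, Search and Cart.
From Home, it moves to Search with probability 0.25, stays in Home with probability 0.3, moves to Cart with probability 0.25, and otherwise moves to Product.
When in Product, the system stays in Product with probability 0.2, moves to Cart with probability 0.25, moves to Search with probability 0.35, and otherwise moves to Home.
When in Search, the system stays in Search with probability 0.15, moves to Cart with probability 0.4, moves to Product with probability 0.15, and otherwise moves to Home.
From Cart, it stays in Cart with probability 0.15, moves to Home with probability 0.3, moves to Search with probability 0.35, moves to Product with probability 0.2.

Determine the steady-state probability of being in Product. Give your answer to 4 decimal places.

0.1866

Let the stationary distribution be π with π = πP and π_1 + π_2 + π_3 + π_4 = 1.
π_1 = 0.3·π_1 + 0.2·π_2 + 0.3·π_3 + 0.3·π_4
π_2 = 0.2·π_1 + 0.2·π_2 + 0.15·π_3 + 0.2·π_4
π_3 = 0.25·π_1 + 0.35·π_2 + 0.15·π_3 + 0.35·π_4
Solving with the normalization constraint gives π = (0.2813, 0.1866, 0.2682, 0.2638).
So the stationary probability of Product is 0.1866.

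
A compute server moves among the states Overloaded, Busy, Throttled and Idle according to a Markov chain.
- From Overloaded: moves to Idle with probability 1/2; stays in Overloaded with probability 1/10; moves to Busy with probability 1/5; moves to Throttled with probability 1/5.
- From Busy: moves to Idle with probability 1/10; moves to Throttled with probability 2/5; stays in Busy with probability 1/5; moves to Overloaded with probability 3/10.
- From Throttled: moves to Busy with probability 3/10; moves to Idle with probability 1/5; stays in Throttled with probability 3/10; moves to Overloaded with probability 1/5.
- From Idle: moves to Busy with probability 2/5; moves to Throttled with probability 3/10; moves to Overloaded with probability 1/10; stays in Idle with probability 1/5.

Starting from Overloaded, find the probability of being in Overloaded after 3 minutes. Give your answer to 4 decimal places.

Propagate the distribution vector 3 minutes from Overloaded.
After 0 minutes: (1.0000, 0.0000, 0.0000, 0.0000)
After 1 minute: (0.1000, 0.2000, 0.2000, 0.5000)
After 2 minutes: (0.1600, 0.3200, 0.3100, 0.2100)
After 3 minutes: (0.1950, 0.2730, 0.3160, 0.2160)
P(in Overloaded after 3 minutes) = 0.1950

0.1950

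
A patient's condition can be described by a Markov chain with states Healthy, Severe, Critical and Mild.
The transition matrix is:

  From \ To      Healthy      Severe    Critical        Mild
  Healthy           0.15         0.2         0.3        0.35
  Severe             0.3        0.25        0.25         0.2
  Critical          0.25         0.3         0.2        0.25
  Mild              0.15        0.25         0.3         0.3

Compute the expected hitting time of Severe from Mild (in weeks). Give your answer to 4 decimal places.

Let t(s) be the expected number of weeks to first reach Severe from state s, with t(Severe) = 0. Conditioning on the first week:
t(Healthy) = 1 + 0.15·t(Healthy) + 0.3·t(Critical) + 0.35·t(Mild)
t(Critical) = 1 + 0.25·t(Healthy) + 0.2·t(Critical) + 0.25·t(Mild)
t(Mild) = 1 + 0.15·t(Healthy) + 0.3·t(Critical) + 0.3·t(Mild)
Solving: t(Healthy) = 4.1213, t(Critical) = 3.7645, t(Mild) = 3.9251.
Expected weeks from Mild to Severe: 3.9251.

3.9251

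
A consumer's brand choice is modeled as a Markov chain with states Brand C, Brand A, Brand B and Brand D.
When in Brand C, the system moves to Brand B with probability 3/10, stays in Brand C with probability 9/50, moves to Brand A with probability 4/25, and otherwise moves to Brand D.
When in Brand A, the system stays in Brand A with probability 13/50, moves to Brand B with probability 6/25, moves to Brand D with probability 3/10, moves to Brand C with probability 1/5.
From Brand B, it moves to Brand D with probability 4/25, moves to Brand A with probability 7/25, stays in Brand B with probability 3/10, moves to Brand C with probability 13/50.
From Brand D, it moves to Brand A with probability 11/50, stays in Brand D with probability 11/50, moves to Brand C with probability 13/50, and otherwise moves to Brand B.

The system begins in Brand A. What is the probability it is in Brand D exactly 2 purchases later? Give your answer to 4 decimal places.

Propagate the distribution vector 2 purchases from Brand A.
After 0 purchases: (0.0000, 1.0000, 0.0000, 0.0000)
After 1 purchase: (0.2000, 0.2600, 0.2400, 0.3000)
After 2 purchases: (0.2284, 0.2328, 0.2844, 0.2544)
P(in Brand D after 2 purchases) = 0.2544

0.2544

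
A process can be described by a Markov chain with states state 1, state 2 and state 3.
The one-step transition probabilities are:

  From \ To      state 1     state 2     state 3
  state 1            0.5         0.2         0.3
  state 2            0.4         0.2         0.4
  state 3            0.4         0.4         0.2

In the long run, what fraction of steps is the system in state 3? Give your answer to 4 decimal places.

0.2963

Let the stationary distribution be π with π = πP and π_1 + π_2 + π_3 = 1.
π_1 = 0.5·π_1 + 0.4·π_2 + 0.4·π_3
π_2 = 0.2·π_1 + 0.2·π_2 + 0.4·π_3
Solving with the normalization constraint gives π = (0.4444, 0.2593, 0.2963).
So the stationary probability of state 3 is 0.2963.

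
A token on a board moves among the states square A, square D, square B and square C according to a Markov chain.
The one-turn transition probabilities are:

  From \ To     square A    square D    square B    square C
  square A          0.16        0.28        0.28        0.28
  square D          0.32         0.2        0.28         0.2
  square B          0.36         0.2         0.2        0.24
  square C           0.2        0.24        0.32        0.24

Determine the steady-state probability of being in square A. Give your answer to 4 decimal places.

0.2602

Let the stationary distribution be π with π = πP and π_1 + π_2 + π_3 + π_4 = 1.
π_1 = 0.16·π_1 + 0.32·π_2 + 0.36·π_3 + 0.2·π_4
π_2 = 0.28·π_1 + 0.2·π_2 + 0.2·π_3 + 0.24·π_4
π_3 = 0.28·π_1 + 0.28·π_2 + 0.2·π_3 + 0.32·π_4
Solving with the normalization constraint gives π = (0.2602, 0.2305, 0.2682, 0.2412).
So the stationary probability of square A is 0.2602.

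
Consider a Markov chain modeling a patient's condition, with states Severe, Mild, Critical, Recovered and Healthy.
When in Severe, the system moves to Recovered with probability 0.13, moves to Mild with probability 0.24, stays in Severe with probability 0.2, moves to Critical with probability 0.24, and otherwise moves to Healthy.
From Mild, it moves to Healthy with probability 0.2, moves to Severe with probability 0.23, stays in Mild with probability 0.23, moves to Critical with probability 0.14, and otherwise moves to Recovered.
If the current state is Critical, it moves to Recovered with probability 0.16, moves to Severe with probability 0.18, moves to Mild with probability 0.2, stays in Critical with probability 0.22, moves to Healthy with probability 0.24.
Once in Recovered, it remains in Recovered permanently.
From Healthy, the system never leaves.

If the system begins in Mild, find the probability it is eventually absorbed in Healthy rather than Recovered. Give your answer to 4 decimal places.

0.5352

Let h(s) be the probability of absorption at Healthy starting from transient state s. Then h(Healthy) = 1 and h(Recovered) = 0. By first-step analysis:
h(Severe) = 0.2·h(Severe) + 0.24·h(Mild) + 0.24·h(Critical) + 0.13·0 + 0.19·1
h(Mild) = 0.23·h(Severe) + 0.23·h(Mild) + 0.14·h(Critical) + 0.2·0 + 0.2·1
h(Critical) = 0.18·h(Severe) + 0.2·h(Mild) + 0.22·h(Critical) + 0.16·0 + 0.24·1
Solving: h(Severe) = 0.5711, h(Mild) = 0.5352, h(Critical) = 0.5767.
Starting from Mild, the probability is 0.5352.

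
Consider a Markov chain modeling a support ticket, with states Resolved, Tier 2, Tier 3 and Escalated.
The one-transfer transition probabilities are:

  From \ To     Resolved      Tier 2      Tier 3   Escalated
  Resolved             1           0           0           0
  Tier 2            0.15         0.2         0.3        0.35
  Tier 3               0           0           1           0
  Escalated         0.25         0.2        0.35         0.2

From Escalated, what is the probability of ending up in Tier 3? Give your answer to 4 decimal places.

Let h(s) be the probability of absorption at Tier 3 starting from transient state s. Then h(Tier 3) = 1 and h(Resolved) = 0. By first-step analysis:
h(Tier 2) = 0.15·0 + 0.2·h(Tier 2) + 0.3·1 + 0.35·h(Escalated)
h(Escalated) = 0.25·0 + 0.2·h(Tier 2) + 0.35·1 + 0.2·h(Escalated)
Solving: h(Tier 2) = 0.6360, h(Escalated) = 0.5965.
Starting from Escalated, the probability is 0.5965.

0.5965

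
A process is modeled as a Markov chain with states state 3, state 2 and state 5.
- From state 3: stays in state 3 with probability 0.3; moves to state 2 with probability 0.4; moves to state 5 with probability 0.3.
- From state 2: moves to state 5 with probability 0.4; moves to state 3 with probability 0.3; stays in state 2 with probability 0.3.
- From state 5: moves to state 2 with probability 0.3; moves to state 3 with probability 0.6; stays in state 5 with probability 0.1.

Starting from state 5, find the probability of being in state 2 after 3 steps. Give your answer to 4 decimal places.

0.3330

Propagate the distribution vector 3 steps from state 5.
After 0 steps: (0.0000, 0.0000, 1.0000)
After 1 step: (0.6000, 0.3000, 0.1000)
After 2 steps: (0.3300, 0.3600, 0.3100)
After 3 steps: (0.3930, 0.3330, 0.2740)
P(in state 2 after 3 steps) = 0.3330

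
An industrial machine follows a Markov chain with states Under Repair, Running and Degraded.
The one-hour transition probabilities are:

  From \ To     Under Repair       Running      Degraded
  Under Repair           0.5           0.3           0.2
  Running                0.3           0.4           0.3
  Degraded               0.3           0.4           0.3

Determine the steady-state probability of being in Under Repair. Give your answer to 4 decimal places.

0.3750

Let the stationary distribution be π with π = πP and π_1 + π_2 + π_3 = 1.
π_1 = 0.5·π_1 + 0.3·π_2 + 0.3·π_3
π_2 = 0.3·π_1 + 0.4·π_2 + 0.4·π_3
Solving with the normalization constraint gives π = (0.3750, 0.3625, 0.2625).
So the stationary probability of Under Repair is 0.3750.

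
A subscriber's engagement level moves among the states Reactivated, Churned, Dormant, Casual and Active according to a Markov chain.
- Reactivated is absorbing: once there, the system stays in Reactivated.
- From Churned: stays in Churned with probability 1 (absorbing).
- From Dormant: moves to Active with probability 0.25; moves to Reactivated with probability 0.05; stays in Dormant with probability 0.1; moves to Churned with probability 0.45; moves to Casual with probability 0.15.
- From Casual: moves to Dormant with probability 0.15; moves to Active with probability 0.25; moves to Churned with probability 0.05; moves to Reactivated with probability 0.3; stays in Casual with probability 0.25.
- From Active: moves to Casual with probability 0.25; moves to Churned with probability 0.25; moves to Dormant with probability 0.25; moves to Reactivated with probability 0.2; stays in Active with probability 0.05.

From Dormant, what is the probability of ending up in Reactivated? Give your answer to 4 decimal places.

Let h(s) be the probability of absorption at Reactivated starting from transient state s. Then h(Reactivated) = 1 and h(Churned) = 0. By first-step analysis:
h(Dormant) = 0.05·1 + 0.45·0 + 0.1·h(Dormant) + 0.15·h(Casual) + 0.25·h(Active)
h(Casual) = 0.3·1 + 0.05·0 + 0.15·h(Dormant) + 0.25·h(Casual) + 0.25·h(Active)
h(Active) = 0.2·1 + 0.25·0 + 0.25·h(Dormant) + 0.25·h(Casual) + 0.05·h(Active)
Solving: h(Dormant) = 0.2791, h(Casual) = 0.6034, h(Active) = 0.4428.
Starting from Dormant, the probability is 0.2791.

0.2791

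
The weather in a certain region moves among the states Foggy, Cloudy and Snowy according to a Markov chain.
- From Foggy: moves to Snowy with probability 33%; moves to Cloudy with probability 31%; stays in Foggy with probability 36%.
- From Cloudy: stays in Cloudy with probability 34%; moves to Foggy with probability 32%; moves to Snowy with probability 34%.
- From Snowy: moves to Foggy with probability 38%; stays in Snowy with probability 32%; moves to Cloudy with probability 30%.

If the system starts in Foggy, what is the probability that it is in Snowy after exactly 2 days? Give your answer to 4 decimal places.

Sum over the intermediate state after 1 day:
P = P(Foggy→Foggy)·P(Foggy→Snowy) + P(Foggy→Cloudy)·P(Cloudy→Snowy) + P(Foggy→Snowy)·P(Snowy→Snowy)
  = 0.36×0.33 + 0.31×0.34 + 0.33×0.32
  = 0.1188 + 0.1054 + 0.1056 = 0.3298

0.3298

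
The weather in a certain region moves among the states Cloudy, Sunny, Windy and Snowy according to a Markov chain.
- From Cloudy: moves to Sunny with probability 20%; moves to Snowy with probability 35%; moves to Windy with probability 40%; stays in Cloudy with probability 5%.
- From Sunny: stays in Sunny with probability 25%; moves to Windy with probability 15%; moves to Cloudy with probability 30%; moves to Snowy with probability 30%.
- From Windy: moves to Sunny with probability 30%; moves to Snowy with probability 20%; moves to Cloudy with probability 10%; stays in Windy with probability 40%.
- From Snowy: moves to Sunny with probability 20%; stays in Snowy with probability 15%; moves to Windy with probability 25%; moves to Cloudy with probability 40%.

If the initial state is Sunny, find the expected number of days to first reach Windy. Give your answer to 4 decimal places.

4.1208

Let t(s) be the expected number of days to first reach Windy from state s, with t(Windy) = 0. Conditioning on the first day:
t(Cloudy) = 1 + 0.05·t(Cloudy) + 0.2·t(Sunny) + 0.35·t(Snowy)
t(Sunny) = 1 + 0.3·t(Cloudy) + 0.25·t(Sunny) + 0.3·t(Snowy)
t(Snowy) = 1 + 0.4·t(Cloudy) + 0.2·t(Sunny) + 0.15·t(Snowy)
Solving: t(Cloudy) = 3.2794, t(Sunny) = 4.1208, t(Snowy) = 3.6893.
Expected days from Sunny to Windy: 4.1208.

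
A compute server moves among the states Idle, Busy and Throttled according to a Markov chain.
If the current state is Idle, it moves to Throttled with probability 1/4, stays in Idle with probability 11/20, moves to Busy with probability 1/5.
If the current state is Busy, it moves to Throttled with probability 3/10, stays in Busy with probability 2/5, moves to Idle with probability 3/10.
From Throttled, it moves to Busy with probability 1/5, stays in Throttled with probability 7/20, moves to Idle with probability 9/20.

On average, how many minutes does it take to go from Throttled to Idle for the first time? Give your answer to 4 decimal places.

Let t(s) be the expected number of minutes to first reach Idle from state s, with t(Idle) = 0. Conditioning on the first minute:
t(Busy) = 1 + 0.4·t(Busy) + 0.3·t(Throttled)
t(Throttled) = 1 + 0.2·t(Busy) + 0.35·t(Throttled)
Solving: t(Busy) = 2.8788, t(Throttled) = 2.4242.
Expected minutes from Throttled to Idle: 2.4242.

2.4242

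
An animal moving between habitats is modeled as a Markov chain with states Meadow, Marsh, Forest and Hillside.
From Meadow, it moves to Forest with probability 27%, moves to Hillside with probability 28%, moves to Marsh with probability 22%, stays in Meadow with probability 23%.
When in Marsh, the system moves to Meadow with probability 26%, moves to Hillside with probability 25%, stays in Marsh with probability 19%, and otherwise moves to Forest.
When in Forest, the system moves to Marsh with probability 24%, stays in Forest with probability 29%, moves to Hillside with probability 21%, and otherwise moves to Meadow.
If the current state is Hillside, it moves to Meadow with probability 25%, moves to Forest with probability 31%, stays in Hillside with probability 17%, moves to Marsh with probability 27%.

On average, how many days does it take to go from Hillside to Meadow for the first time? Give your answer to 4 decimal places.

Let t(s) be the expected number of days to first reach Meadow from state s, with t(Meadow) = 0. Conditioning on the first day:
t(Marsh) = 1 + 0.19·t(Marsh) + 0.3·t(Forest) + 0.25·t(Hillside)
t(Forest) = 1 + 0.24·t(Marsh) + 0.29·t(Forest) + 0.21·t(Hillside)
t(Hillside) = 1 + 0.27·t(Marsh) + 0.31·t(Forest) + 0.17·t(Hillside)
Solving: t(Marsh) = 3.8790, t(Forest) = 3.8776, t(Hillside) = 3.9149.
Expected days from Hillside to Meadow: 3.9149.

3.9149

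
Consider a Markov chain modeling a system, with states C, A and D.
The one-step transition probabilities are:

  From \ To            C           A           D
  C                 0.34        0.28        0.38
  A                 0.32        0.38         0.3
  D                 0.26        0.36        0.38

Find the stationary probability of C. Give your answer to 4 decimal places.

Let the stationary distribution be π with π = πP and π_1 + π_2 + π_3 = 1.
π_1 = 0.34·π_1 + 0.32·π_2 + 0.26·π_3
π_2 = 0.28·π_1 + 0.38·π_2 + 0.36·π_3
Solving with the normalization constraint gives π = (0.3049, 0.3425, 0.3526).
So the stationary probability of C is 0.3049.

0.3049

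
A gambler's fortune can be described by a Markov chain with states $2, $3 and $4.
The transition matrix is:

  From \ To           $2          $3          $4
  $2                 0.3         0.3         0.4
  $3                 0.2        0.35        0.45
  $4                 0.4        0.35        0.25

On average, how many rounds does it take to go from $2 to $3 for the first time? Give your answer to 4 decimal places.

3.1507

Let t(s) be the expected number of rounds to first reach $3 from state s, with t($3) = 0. Conditioning on the first round:
t($2) = 1 + 0.3·t($2) + 0.4·t($4)
t($4) = 1 + 0.4·t($2) + 0.25·t($4)
Solving: t($2) = 3.1507, t($4) = 3.0137.
Expected rounds from $2 to $3: 3.1507.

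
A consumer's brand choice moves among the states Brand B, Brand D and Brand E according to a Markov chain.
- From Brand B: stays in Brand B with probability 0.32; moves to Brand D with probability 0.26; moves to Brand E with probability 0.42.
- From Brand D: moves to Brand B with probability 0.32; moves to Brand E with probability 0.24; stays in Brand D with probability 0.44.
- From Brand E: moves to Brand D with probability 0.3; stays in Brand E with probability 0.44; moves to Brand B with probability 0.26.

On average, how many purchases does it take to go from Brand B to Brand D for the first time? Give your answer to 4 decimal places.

3.6082

Let t(s) be the expected number of purchases to first reach Brand D from state s, with t(Brand D) = 0. Conditioning on the first purchase:
t(Brand B) = 1 + 0.32·t(Brand B) + 0.42·t(Brand E)
t(Brand E) = 1 + 0.26·t(Brand B) + 0.44·t(Brand E)
Solving: t(Brand B) = 3.6082, t(Brand E) = 3.4610.
Expected purchases from Brand B to Brand D: 3.6082.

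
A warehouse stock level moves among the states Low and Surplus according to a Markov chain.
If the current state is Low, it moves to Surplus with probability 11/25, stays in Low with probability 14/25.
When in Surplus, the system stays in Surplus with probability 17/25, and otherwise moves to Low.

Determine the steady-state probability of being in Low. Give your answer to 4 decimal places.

Let the stationary distribution be π with π = πP and π_1 + π_2 = 1.
π_1 = 0.56·π_1 + 0.32·π_2
Solving with the normalization constraint gives π = (0.4211, 0.5789).
So the stationary probability of Low is 0.4211.

0.4211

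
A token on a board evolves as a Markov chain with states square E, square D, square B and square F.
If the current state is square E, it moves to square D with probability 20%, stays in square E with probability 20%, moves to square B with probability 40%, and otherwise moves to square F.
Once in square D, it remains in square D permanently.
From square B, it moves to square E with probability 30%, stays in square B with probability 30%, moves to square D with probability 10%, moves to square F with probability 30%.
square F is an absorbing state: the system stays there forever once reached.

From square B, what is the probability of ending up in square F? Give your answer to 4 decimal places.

0.6818

Let h(s) be the probability of absorption at square F starting from transient state s. Then h(square F) = 1 and h(square D) = 0. By first-step analysis:
h(square E) = 0.2·h(square E) + 0.2·0 + 0.4·h(square B) + 0.2·1
h(square B) = 0.3·h(square E) + 0.1·0 + 0.3·h(square B) + 0.3·1
Solving: h(square E) = 0.5909, h(square B) = 0.6818.
Starting from square B, the probability is 0.6818.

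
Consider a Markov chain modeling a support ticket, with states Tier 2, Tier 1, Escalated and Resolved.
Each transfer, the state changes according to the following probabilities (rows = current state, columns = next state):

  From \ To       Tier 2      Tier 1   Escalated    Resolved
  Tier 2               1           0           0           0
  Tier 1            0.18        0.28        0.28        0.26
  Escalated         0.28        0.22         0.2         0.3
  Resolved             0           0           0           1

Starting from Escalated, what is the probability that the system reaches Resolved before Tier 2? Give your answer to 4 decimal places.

Let h(s) be the probability of absorption at Resolved starting from transient state s. Then h(Resolved) = 1 and h(Tier 2) = 0. By first-step analysis:
h(Tier 1) = 0.18·0 + 0.28·h(Tier 1) + 0.28·h(Escalated) + 0.26·1
h(Escalated) = 0.28·0 + 0.22·h(Tier 1) + 0.2·h(Escalated) + 0.3·1
Solving: h(Tier 1) = 0.5677, h(Escalated) = 0.5311.
Starting from Escalated, the probability is 0.5311.

0.5311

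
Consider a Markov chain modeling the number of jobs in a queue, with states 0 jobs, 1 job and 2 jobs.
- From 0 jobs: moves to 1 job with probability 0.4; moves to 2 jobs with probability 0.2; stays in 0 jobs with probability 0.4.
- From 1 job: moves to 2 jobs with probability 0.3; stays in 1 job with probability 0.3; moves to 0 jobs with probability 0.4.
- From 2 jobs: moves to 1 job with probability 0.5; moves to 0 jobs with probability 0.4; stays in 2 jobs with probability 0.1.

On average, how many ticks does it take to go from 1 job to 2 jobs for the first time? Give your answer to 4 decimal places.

3.8462

Let t(s) be the expected number of ticks to first reach 2 jobs from state s, with t(2 jobs) = 0. Conditioning on the first tick:
t(0 jobs) = 1 + 0.4·t(0 jobs) + 0.4·t(1 job)
t(1 job) = 1 + 0.4·t(0 jobs) + 0.3·t(1 job)
Solving: t(0 jobs) = 4.2308, t(1 job) = 3.8462.
Expected ticks from 1 job to 2 jobs: 3.8462.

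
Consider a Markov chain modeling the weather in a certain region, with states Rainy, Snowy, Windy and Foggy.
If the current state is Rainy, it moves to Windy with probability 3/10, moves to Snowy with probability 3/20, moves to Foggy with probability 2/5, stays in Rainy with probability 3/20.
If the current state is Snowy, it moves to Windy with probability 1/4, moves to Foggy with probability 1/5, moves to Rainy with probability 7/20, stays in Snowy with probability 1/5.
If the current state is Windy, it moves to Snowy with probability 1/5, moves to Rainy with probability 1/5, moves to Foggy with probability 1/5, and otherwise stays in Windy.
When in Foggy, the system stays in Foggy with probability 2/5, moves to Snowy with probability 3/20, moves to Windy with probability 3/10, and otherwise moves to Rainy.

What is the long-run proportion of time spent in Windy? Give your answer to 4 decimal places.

Let the stationary distribution be π with π = πP and π_1 + π_2 + π_3 + π_4 = 1.
π_1 = 0.15·π_1 + 0.35·π_2 + 0.2·π_3 + 0.15·π_4
π_2 = 0.15·π_1 + 0.2·π_2 + 0.2·π_3 + 0.15·π_4
π_3 = 0.3·π_1 + 0.25·π_2 + 0.4·π_3 + 0.3·π_4
Solving with the normalization constraint gives π = (0.2012, 0.1749, 0.3236, 0.3003).
So the stationary probability of Windy is 0.3236.

0.3236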